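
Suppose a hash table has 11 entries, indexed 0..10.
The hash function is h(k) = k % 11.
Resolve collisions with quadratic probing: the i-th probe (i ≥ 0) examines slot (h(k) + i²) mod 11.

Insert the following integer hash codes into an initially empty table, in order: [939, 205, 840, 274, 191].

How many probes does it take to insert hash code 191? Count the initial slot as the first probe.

Insert 939: h=4, slot 4 empty → index 4.
Insert 205: h=7, slot 7 empty → index 7.
Insert 840: h=4, slot 4 occupied → index 5.
Insert 274: h=10, slot 10 empty → index 10.
Insert 191: h=4, slots 4,5 occupied → index 8.
Table: [_, _, _, _, 939, 840, _, 205, 191, _, 274]

3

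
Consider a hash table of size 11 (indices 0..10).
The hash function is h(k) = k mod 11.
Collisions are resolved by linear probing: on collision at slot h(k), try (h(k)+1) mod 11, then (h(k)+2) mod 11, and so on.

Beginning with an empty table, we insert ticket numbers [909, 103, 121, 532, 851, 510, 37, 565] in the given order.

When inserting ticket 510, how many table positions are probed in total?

909: h=7 → slot 7
103: h=4 → slot 4
121: h=0 → slot 0
532: h=4, probe 4,5 → slot 5
851: h=4, probe 4,5,6 → slot 6
510: h=4, probe 4,5,6,7,8 → slot 8
37: h=4, probe 4,5,6,7,8,9 → slot 9
565: h=4, probe 4,5,6,7,8,9,10 → slot 10
Table: [121, ∅, ∅, ∅, 103, 532, 851, 909, 510, 37, 565]

5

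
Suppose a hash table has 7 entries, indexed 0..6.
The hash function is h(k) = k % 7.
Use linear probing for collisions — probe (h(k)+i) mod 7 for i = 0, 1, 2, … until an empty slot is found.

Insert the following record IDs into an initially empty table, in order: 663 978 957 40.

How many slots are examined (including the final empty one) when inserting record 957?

3

Insert 663: h=5, slot 5 empty → index 5.
Insert 978: h=5, slot 5 occupied → index 6.
Insert 957: h=5, slots 5,6 occupied → index 0.
Insert 40: h=5, slots 5,6,0 occupied → index 1.
Table: [957, 40, ∅, ∅, ∅, 663, 978]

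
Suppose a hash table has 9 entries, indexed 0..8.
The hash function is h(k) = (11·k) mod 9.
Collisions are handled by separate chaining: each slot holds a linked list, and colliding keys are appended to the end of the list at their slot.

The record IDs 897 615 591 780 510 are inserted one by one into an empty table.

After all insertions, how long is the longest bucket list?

Insert 897: h=3, bucket 3 empty → new chain.
Insert 615: h=6, bucket 6 empty → new chain.
Insert 591: h=3, bucket 3 nonempty → append to chain.
Insert 780: h=3, bucket 3 nonempty → append to chain.
Insert 510: h=3, bucket 3 nonempty → append to chain.
Final buckets:
0: —
1: —
2: —
3: 897 -> 591 -> 780 -> 510
4: —
5: —
6: 615
7: —
8: —

4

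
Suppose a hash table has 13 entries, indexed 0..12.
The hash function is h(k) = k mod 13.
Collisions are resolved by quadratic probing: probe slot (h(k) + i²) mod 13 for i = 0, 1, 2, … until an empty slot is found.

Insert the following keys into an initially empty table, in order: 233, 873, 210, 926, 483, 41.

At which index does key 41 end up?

11

233 hashes to 12; slot 12 is free => place at 12.
873 hashes to 2; slot 2 is free => place at 2.
210 hashes to 2; 2 taken => place at 3.
926 hashes to 3; 3 taken => place at 4.
483 hashes to 2; 2,3 taken => place at 6.
41 hashes to 2; 2,3,6 taken => place at 11.
Table: [-, -, 873, 210, 926, -, 483, -, -, -, -, 41, 233]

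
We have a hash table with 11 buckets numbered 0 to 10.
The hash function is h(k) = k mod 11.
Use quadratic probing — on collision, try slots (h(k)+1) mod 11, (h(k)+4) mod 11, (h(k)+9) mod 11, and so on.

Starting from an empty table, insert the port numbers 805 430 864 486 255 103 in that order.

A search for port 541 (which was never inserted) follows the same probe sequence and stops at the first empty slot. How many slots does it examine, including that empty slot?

Insert 805: h=2, slot 2 empty => index 2.
Insert 430: h=1, slot 1 empty => index 1.
Insert 864: h=6, slot 6 empty => index 6.
Insert 486: h=2, slot 2 occupied => index 3.
Insert 255: h=2, slots 2,3,6 occupied => index 0.
Insert 103: h=4, slot 4 empty => index 4.
Table: [255, 430, 805, 486, 103, ., 864, ., ., ., .]
Lookup 541: h=2, probe 2,3,6,0,7 → slot 7 empty, not found.

5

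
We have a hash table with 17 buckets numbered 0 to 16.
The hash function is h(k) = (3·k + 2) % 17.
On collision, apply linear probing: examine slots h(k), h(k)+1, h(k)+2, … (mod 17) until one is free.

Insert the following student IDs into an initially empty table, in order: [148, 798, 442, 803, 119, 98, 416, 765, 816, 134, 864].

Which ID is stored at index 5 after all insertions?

148 hashes to 4; slot 4 is free => place at 4.
798 hashes to 16; slot 16 is free => place at 16.
442 hashes to 2; slot 2 is free => place at 2.
803 hashes to 14; slot 14 is free => place at 14.
119 hashes to 2; 2 taken => place at 3.
98 hashes to 7; slot 7 is free => place at 7.
416 hashes to 9; slot 9 is free => place at 9.
765 hashes to 2; 2,3,4 taken => place at 5.
816 hashes to 2; 2,3,4,5 taken => place at 6.
134 hashes to 13; slot 13 is free => place at 13.
864 hashes to 10; slot 10 is free => place at 10.
Table: [_, _, 442, 119, 148, 765, 816, 98, _, 416, 864, _, _, 134, 803, _, 798]

765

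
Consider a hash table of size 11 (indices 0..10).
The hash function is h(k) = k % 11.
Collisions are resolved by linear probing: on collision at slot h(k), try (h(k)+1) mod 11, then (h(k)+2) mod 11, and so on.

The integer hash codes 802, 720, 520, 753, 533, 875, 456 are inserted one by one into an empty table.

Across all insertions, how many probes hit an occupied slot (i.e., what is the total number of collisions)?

9

802 hashes to 10; slot 10 is free → place at 10.
720 hashes to 5; slot 5 is free → place at 5.
520 hashes to 3; slot 3 is free → place at 3.
753 hashes to 5; 5 taken → place at 6.
533 hashes to 5; 5,6 taken → place at 7.
875 hashes to 6; 6,7 taken → place at 8.
456 hashes to 5; 5,6,7,8 taken → place at 9.
Table: [∅, ∅, ∅, 520, ∅, 720, 753, 533, 875, 456, 802]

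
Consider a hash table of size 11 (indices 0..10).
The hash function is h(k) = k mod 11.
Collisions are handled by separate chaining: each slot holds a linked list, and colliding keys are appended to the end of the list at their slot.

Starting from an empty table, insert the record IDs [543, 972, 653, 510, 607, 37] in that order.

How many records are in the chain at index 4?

5

Insert 543: h=4, bucket 4 empty -> new chain.
Insert 972: h=4, bucket 4 nonempty -> append to chain.
Insert 653: h=4, bucket 4 nonempty -> append to chain.
Insert 510: h=4, bucket 4 nonempty -> append to chain.
Insert 607: h=2, bucket 2 empty -> new chain.
Insert 37: h=4, bucket 4 nonempty -> append to chain.
Final buckets:
0: .
1: .
2: 607
3: .
4: 543 -> 972 -> 653 -> 510 -> 37
5: .
6: .
7: .
8: .
9: .
10: .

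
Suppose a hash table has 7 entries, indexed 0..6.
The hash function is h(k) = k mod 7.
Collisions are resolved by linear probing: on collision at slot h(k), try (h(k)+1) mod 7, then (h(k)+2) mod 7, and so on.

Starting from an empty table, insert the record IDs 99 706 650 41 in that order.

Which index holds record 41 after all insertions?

2

Insert 99: h=1, slot 1 empty -> index 1.
Insert 706: h=6, slot 6 empty -> index 6.
Insert 650: h=6, slot 6 occupied -> index 0.
Insert 41: h=6, slots 6,0,1 occupied -> index 2.
Table: [650, 99, 41, ., ., ., 706]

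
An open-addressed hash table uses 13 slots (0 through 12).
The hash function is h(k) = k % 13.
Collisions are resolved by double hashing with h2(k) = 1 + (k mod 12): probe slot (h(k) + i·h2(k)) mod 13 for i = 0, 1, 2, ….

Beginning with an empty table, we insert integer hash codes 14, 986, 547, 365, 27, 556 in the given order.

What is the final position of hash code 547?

9

14 hashes to 1; slot 1 is free -> place at 1.
986 hashes to 11; slot 11 is free -> place at 11.
547 hashes to 1, h2=8; 1 taken -> place at 9.
365 hashes to 1, h2=6; 1 taken -> place at 7.
27 hashes to 1, h2=4; 1 taken -> place at 5.
556 hashes to 10; slot 10 is free -> place at 10.
Table: [_, 14, _, _, _, 27, _, 365, _, 547, 556, 986, _]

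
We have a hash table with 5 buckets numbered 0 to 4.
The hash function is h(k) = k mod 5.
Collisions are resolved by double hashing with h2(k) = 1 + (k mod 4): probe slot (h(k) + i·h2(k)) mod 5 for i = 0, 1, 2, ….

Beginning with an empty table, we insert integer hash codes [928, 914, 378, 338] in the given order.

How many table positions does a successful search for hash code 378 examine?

Insert 928: h=3, slot 3 empty → index 3.
Insert 914: h=4, slot 4 empty → index 4.
Insert 378: h=3, h2=3, slot 3 occupied → index 1.
Insert 338: h=3, h2=3, slots 3,1,4 occupied → index 2.
Table: [—, 378, 338, 928, 914]
Lookup 378: h=3, h2=3, probe 3,1 → found at 1.

2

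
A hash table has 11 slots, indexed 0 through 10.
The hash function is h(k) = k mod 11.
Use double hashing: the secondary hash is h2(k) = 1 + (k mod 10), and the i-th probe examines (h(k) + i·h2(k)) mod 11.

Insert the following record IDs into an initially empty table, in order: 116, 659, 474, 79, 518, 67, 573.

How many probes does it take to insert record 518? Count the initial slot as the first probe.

116: h=6 -> slot 6
659: h=10 -> slot 10
474: h=1 -> slot 1
79: h=2 -> slot 2
518: h=1, h2=9, probe 1,10,8 -> slot 8
67: h=1, h2=8, probe 1,9 -> slot 9
573: h=1, h2=4, probe 1,5 -> slot 5
Table: [—, 474, 79, —, —, 573, 116, —, 518, 67, 659]

3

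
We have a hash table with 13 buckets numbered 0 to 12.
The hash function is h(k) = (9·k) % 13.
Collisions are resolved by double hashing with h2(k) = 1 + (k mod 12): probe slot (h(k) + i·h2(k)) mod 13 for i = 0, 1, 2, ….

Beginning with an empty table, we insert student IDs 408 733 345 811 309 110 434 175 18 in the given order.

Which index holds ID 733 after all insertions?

8

408: h=6 -> slot 6
733: h=6, h2=2, probe 6,8 -> slot 8
345: h=11 -> slot 11
811: h=6, h2=8, probe 6,1 -> slot 1
309: h=12 -> slot 12
110: h=2 -> slot 2
434: h=6, h2=3, probe 6,9 -> slot 9
175: h=2, h2=8, probe 2,10 -> slot 10
18: h=6, h2=7, probe 6,0 -> slot 0
Table: [18, 811, 110, ., ., ., 408, ., 733, 434, 175, 345, 309]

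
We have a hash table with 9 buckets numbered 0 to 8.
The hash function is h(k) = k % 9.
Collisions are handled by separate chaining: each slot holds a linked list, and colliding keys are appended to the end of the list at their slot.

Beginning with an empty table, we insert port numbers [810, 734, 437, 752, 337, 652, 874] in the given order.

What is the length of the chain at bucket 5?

810 -> bucket 0
734 -> bucket 5
437 -> bucket 5 (collision)
752 -> bucket 5 (collision)
337 -> bucket 4
652 -> bucket 4 (collision)
874 -> bucket 1
Final buckets:
0: 810
1: 874
2: _
3: _
4: 337 -> 652
5: 734 -> 437 -> 752
6: _
7: _
8: _

3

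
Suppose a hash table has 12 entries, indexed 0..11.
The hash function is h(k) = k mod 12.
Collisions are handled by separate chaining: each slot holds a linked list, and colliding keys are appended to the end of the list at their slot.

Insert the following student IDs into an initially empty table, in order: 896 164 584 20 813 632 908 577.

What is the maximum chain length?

Insert 896: h=8, bucket 8 empty -> new chain.
Insert 164: h=8, bucket 8 nonempty -> append to chain.
Insert 584: h=8, bucket 8 nonempty -> append to chain.
Insert 20: h=8, bucket 8 nonempty -> append to chain.
Insert 813: h=9, bucket 9 empty -> new chain.
Insert 632: h=8, bucket 8 nonempty -> append to chain.
Insert 908: h=8, bucket 8 nonempty -> append to chain.
Insert 577: h=1, bucket 1 empty -> new chain.
Final buckets:
0: .
1: 577
2: .
3: .
4: .
5: .
6: .
7: .
8: 896 -> 164 -> 584 -> 20 -> 632 -> 908
9: 813
10: .
11: .

6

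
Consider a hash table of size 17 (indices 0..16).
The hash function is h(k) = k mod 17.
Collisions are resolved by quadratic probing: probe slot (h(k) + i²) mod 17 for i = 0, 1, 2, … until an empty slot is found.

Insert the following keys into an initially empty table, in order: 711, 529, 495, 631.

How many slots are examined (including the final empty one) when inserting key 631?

Insert 711: h=14, slot 14 empty -> index 14.
Insert 529: h=2, slot 2 empty -> index 2.
Insert 495: h=2, slot 2 occupied -> index 3.
Insert 631: h=2, slots 2,3 occupied -> index 6.
Table: [—, —, 529, 495, —, —, 631, —, —, —, —, —, —, —, 711, —, —]

3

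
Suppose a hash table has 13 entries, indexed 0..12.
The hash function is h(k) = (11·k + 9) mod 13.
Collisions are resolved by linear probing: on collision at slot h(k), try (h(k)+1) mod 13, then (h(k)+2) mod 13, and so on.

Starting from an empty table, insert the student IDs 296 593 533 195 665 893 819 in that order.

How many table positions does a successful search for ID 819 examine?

3

296 hashes to 2; slot 2 is free => place at 2.
593 hashes to 6; slot 6 is free => place at 6.
533 hashes to 9; slot 9 is free => place at 9.
195 hashes to 9; 9 taken => place at 10.
665 hashes to 5; slot 5 is free => place at 5.
893 hashes to 4; slot 4 is free => place at 4.
819 hashes to 9; 9,10 taken => place at 11.
Table: [-, -, 296, -, 893, 665, 593, -, -, 533, 195, 819, -]
Lookup 819: h=9, probe 9,10,11 → found at 11.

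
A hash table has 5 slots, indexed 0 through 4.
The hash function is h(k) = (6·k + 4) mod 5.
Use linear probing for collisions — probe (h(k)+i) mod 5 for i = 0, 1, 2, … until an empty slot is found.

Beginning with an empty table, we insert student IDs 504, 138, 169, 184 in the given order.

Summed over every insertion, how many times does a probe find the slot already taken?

504: h=3 => slot 3
138: h=2 => slot 2
169: h=3, probe 3,4 => slot 4
184: h=3, probe 3,4,0 => slot 0
Table: [184, _, 138, 504, 169]

3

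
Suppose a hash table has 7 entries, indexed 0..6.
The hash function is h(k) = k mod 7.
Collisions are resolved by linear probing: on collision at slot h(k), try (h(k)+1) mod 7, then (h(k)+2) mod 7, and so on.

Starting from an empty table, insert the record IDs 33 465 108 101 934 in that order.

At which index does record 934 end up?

0

33 hashes to 5; slot 5 is free → place at 5.
465 hashes to 3; slot 3 is free → place at 3.
108 hashes to 3; 3 taken → place at 4.
101 hashes to 3; 3,4,5 taken → place at 6.
934 hashes to 3; 3,4,5,6 taken → place at 0.
Table: [934, _, _, 465, 108, 33, 101]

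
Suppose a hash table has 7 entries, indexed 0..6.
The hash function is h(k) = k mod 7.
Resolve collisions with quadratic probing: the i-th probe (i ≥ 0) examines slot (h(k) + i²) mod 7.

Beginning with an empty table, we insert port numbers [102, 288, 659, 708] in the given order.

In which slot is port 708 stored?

Insert 102: h=4, slot 4 empty -> index 4.
Insert 288: h=1, slot 1 empty -> index 1.
Insert 659: h=1, slot 1 occupied -> index 2.
Insert 708: h=1, slots 1,2 occupied -> index 5.
Table: [∅, 288, 659, ∅, 102, 708, ∅]

5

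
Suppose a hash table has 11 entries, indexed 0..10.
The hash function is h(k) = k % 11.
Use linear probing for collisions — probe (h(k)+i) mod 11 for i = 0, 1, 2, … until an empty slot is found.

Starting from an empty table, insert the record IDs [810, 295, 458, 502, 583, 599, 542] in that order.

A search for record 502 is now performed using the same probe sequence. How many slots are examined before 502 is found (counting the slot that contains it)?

4

Insert 810: h=7, slot 7 empty => index 7.
Insert 295: h=9, slot 9 empty => index 9.
Insert 458: h=7, slot 7 occupied => index 8.
Insert 502: h=7, slots 7,8,9 occupied => index 10.
Insert 583: h=0, slot 0 empty => index 0.
Insert 599: h=5, slot 5 empty => index 5.
Insert 542: h=3, slot 3 empty => index 3.
Table: [583, ∅, ∅, 542, ∅, 599, ∅, 810, 458, 295, 502]
Lookup 502: h=7, probe 7,8,9,10 → found at 10.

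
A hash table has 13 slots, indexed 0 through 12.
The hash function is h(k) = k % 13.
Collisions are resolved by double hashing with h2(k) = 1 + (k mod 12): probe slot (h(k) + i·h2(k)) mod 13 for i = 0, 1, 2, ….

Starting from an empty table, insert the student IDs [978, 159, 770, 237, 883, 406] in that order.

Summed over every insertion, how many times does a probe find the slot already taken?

4

978: h=3 -> slot 3
159: h=3, h2=4, probe 3,7 -> slot 7
770: h=3, h2=3, probe 3,6 -> slot 6
237: h=3, h2=10, probe 3,0 -> slot 0
883: h=12 -> slot 12
406: h=3, h2=11, probe 3,1 -> slot 1
Table: [237, 406, ., 978, ., ., 770, 159, ., ., ., ., 883]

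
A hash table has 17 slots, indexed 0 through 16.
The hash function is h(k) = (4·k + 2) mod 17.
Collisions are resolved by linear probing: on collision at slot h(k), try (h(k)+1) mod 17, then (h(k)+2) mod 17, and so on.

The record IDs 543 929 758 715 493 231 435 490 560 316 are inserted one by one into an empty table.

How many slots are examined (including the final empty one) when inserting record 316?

543: h=15 → slot 15
929: h=12 → slot 12
758: h=8 → slot 8
715: h=6 → slot 6
493: h=2 → slot 2
231: h=8, probe 8,9 → slot 9
435: h=8, probe 8,9,10 → slot 10
490: h=7 → slot 7
560: h=15, probe 15,16 → slot 16
316: h=8, probe 8,9,10,11 → slot 11
Table: [-, -, 493, -, -, -, 715, 490, 758, 231, 435, 316, 929, -, -, 543, 560]

4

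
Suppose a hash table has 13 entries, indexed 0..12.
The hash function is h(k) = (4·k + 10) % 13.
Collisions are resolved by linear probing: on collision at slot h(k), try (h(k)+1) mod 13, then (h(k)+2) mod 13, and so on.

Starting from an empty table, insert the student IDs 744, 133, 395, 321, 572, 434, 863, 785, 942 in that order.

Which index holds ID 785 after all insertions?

8

744 hashes to 9; slot 9 is free -> place at 9.
133 hashes to 9; 9 taken -> place at 10.
395 hashes to 4; slot 4 is free -> place at 4.
321 hashes to 7; slot 7 is free -> place at 7.
572 hashes to 10; 10 taken -> place at 11.
434 hashes to 4; 4 taken -> place at 5.
863 hashes to 4; 4,5 taken -> place at 6.
785 hashes to 4; 4,5,6,7 taken -> place at 8.
942 hashes to 8; 8,9,10,11 taken -> place at 12.
Table: [-, -, -, -, 395, 434, 863, 321, 785, 744, 133, 572, 942]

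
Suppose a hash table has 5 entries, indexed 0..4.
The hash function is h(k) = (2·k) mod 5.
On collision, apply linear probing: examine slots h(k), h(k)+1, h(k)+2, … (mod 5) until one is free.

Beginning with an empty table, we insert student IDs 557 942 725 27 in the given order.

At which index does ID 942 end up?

557: h=4 => slot 4
942: h=4, probe 4,0 => slot 0
725: h=0, probe 0,1 => slot 1
27: h=4, probe 4,0,1,2 => slot 2
Table: [942, 725, 27, ∅, 557]

0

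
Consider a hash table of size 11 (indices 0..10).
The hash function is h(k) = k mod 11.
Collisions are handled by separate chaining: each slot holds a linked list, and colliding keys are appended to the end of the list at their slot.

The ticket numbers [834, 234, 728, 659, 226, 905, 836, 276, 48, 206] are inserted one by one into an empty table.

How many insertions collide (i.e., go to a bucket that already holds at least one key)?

1

Insert 834: h=9, bucket 9 empty -> new chain.
Insert 234: h=3, bucket 3 empty -> new chain.
Insert 728: h=2, bucket 2 empty -> new chain.
Insert 659: h=10, bucket 10 empty -> new chain.
Insert 226: h=6, bucket 6 empty -> new chain.
Insert 905: h=3, bucket 3 nonempty -> append to chain.
Insert 836: h=0, bucket 0 empty -> new chain.
Insert 276: h=1, bucket 1 empty -> new chain.
Insert 48: h=4, bucket 4 empty -> new chain.
Insert 206: h=8, bucket 8 empty -> new chain.
Final buckets:
0: 836
1: 276
2: 728
3: 234 -> 905
4: 48
5: -
6: 226
7: -
8: 206
9: 834
10: 659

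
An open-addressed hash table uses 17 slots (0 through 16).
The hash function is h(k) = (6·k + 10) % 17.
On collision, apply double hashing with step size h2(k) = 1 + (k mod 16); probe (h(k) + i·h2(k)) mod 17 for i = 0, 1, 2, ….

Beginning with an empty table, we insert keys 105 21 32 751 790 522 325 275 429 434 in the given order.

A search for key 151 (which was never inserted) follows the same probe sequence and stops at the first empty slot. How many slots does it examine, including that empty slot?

2

105 hashes to 11; slot 11 is free → place at 11.
21 hashes to 0; slot 0 is free → place at 0.
32 hashes to 15; slot 15 is free → place at 15.
751 hashes to 11, h2=16; 11 taken → place at 10.
790 hashes to 7; slot 7 is free → place at 7.
522 hashes to 14; slot 14 is free → place at 14.
325 hashes to 5; slot 5 is free → place at 5.
275 hashes to 11, h2=4; 11,15 taken → place at 2.
429 hashes to 0, h2=14; 0,14,11 taken → place at 8.
434 hashes to 13; slot 13 is free → place at 13.
Table: [21, -, 275, -, -, 325, -, 790, 429, -, 751, 105, -, 434, 522, 32, -]
Lookup 151: h=15, h2=8, probe 15,6 → slot 6 empty, not found.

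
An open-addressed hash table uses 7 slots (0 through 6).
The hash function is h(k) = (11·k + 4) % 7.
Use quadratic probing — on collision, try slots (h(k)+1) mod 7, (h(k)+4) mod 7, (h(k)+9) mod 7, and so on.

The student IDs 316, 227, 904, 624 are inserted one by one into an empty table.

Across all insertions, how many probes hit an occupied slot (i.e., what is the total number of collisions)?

316 hashes to 1; slot 1 is free -> place at 1.
227 hashes to 2; slot 2 is free -> place at 2.
904 hashes to 1; 1,2 taken -> place at 5.
624 hashes to 1; 1,2,5 taken -> place at 3.
Table: [-, 316, 227, 624, -, 904, -]

5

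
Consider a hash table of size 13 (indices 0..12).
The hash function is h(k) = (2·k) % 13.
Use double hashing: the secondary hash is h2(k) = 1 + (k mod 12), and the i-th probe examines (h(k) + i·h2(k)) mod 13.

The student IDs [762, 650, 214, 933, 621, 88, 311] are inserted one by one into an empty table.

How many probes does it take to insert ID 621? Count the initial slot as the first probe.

762 hashes to 3; slot 3 is free -> place at 3.
650 hashes to 0; slot 0 is free -> place at 0.
214 hashes to 12; slot 12 is free -> place at 12.
933 hashes to 7; slot 7 is free -> place at 7.
621 hashes to 7, h2=10; 7 taken -> place at 4.
88 hashes to 7, h2=5; 7,12,4 taken -> place at 9.
311 hashes to 11; slot 11 is free -> place at 11.
Table: [650, _, _, 762, 621, _, _, 933, _, 88, _, 311, 214]

2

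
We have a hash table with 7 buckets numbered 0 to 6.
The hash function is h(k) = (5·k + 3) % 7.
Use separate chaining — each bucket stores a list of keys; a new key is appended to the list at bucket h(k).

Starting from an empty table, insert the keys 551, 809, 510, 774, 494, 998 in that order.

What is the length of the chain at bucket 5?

Insert 551: h=0, bucket 0 empty → new chain.
Insert 809: h=2, bucket 2 empty → new chain.
Insert 510: h=5, bucket 5 empty → new chain.
Insert 774: h=2, bucket 2 nonempty → append to chain.
Insert 494: h=2, bucket 2 nonempty → append to chain.
Insert 998: h=2, bucket 2 nonempty → append to chain.
Final buckets:
0: 551
1: ∅
2: 809 -> 774 -> 494 -> 998
3: ∅
4: ∅
5: 510
6: ∅

1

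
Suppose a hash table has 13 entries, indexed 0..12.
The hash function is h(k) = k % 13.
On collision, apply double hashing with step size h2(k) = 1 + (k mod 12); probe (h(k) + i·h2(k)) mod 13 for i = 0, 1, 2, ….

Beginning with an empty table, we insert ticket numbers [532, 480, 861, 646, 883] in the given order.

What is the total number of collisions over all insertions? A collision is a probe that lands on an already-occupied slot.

2

532: h=12 => slot 12
480: h=12, h2=1, probe 12,0 => slot 0
861: h=3 => slot 3
646: h=9 => slot 9
883: h=12, h2=8, probe 12,7 => slot 7
Table: [480, —, —, 861, —, —, —, 883, —, 646, —, —, 532]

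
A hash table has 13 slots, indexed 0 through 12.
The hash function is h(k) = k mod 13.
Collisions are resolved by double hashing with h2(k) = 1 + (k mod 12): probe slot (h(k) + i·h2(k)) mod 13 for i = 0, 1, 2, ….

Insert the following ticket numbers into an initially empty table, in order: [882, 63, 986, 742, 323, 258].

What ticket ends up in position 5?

258

Insert 882: h=11, slot 11 empty → index 11.
Insert 63: h=11, h2=4, slot 11 occupied → index 2.
Insert 986: h=11, h2=3, slot 11 occupied → index 1.
Insert 742: h=1, h2=11, slot 1 occupied → index 12.
Insert 323: h=11, h2=12, slot 11 occupied → index 10.
Insert 258: h=11, h2=7, slot 11 occupied → index 5.
Table: [., 986, 63, ., ., 258, ., ., ., ., 323, 882, 742]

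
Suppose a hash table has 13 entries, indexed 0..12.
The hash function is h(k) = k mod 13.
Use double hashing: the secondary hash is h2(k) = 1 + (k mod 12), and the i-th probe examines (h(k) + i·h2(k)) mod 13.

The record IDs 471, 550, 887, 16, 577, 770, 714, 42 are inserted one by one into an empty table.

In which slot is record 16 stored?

471: h=3 -> slot 3
550: h=4 -> slot 4
887: h=3, h2=12, probe 3,2 -> slot 2
16: h=3, h2=5, probe 3,8 -> slot 8
577: h=5 -> slot 5
770: h=3, h2=3, probe 3,6 -> slot 6
714: h=12 -> slot 12
42: h=3, h2=7, probe 3,10 -> slot 10
Table: [∅, ∅, 887, 471, 550, 577, 770, ∅, 16, ∅, 42, ∅, 714]

8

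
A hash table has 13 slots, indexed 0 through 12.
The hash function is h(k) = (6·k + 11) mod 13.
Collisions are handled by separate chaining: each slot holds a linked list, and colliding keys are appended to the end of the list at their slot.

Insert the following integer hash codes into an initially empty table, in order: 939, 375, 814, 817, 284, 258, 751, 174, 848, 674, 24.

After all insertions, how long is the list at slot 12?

Insert 939: h=3, bucket 3 empty → new chain.
Insert 375: h=12, bucket 12 empty → new chain.
Insert 814: h=7, bucket 7 empty → new chain.
Insert 817: h=12, bucket 12 nonempty → append to chain.
Insert 284: h=12, bucket 12 nonempty → append to chain.
Insert 258: h=12, bucket 12 nonempty → append to chain.
Insert 751: h=6, bucket 6 empty → new chain.
Insert 174: h=2, bucket 2 empty → new chain.
Insert 848: h=3, bucket 3 nonempty → append to chain.
Insert 674: h=12, bucket 12 nonempty → append to chain.
Insert 24: h=12, bucket 12 nonempty → append to chain.
Final buckets:
0: _
1: _
2: 174
3: 939 -> 848
4: _
5: _
6: 751
7: 814
8: _
9: _
10: _
11: _
12: 375 -> 817 -> 284 -> 258 -> 674 -> 24

6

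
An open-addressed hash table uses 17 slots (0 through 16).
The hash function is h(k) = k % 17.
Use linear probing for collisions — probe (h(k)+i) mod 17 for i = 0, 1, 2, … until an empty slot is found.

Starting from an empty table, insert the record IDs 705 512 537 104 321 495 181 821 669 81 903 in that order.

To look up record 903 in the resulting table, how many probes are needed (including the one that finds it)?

705: h=8 -> slot 8
512: h=2 -> slot 2
537: h=10 -> slot 10
104: h=2, probe 2,3 -> slot 3
321: h=15 -> slot 15
495: h=2, probe 2,3,4 -> slot 4
181: h=11 -> slot 11
821: h=5 -> slot 5
669: h=6 -> slot 6
81: h=13 -> slot 13
903: h=2, probe 2,3,4,5,6,7 -> slot 7
Table: [—, —, 512, 104, 495, 821, 669, 903, 705, —, 537, 181, —, 81, —, 321, —]
Lookup 903: h=2, probe 2,3,4,5,6,7 → found at 7.

6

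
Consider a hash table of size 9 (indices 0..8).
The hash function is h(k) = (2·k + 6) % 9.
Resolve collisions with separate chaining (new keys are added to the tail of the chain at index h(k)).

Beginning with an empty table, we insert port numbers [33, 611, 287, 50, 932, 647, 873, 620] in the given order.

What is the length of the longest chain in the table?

4

Insert 33: h=0, bucket 0 empty -> new chain.
Insert 611: h=4, bucket 4 empty -> new chain.
Insert 287: h=4, bucket 4 nonempty -> append to chain.
Insert 50: h=7, bucket 7 empty -> new chain.
Insert 932: h=7, bucket 7 nonempty -> append to chain.
Insert 647: h=4, bucket 4 nonempty -> append to chain.
Insert 873: h=6, bucket 6 empty -> new chain.
Insert 620: h=4, bucket 4 nonempty -> append to chain.
Final buckets:
0: 33
1: -
2: -
3: -
4: 611 -> 287 -> 647 -> 620
5: -
6: 873
7: 50 -> 932
8: -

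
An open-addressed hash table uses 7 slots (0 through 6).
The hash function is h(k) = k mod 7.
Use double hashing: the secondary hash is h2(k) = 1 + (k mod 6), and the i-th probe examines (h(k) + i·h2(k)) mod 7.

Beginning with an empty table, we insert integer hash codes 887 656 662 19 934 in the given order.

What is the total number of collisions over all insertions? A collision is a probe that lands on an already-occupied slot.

2

887: h=5 => slot 5
656: h=5, h2=3, probe 5,1 => slot 1
662: h=4 => slot 4
19: h=5, h2=2, probe 5,0 => slot 0
934: h=3 => slot 3
Table: [19, 656, -, 934, 662, 887, -]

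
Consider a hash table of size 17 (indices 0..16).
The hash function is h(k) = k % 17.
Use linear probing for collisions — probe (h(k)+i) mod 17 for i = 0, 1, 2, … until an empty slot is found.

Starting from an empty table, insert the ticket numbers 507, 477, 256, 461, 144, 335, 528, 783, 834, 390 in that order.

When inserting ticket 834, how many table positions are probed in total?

507: h=14 → slot 14
477: h=1 → slot 1
256: h=1, probe 1,2 → slot 2
461: h=2, probe 2,3 → slot 3
144: h=8 → slot 8
335: h=12 → slot 12
528: h=1, probe 1,2,3,4 → slot 4
783: h=1, probe 1,2,3,4,5 → slot 5
834: h=1, probe 1,2,3,4,5,6 → slot 6
390: h=16 → slot 16
Table: [-, 477, 256, 461, 528, 783, 834, -, 144, -, -, -, 335, -, 507, -, 390]

6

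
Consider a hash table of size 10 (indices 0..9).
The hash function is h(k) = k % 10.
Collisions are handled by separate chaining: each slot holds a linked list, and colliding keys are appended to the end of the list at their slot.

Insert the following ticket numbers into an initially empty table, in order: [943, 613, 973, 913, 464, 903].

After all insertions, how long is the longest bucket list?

943 -> bucket 3
613 -> bucket 3 (collision)
973 -> bucket 3 (collision)
913 -> bucket 3 (collision)
464 -> bucket 4
903 -> bucket 3 (collision)
Final buckets:
0: _
1: _
2: _
3: 943 -> 613 -> 973 -> 913 -> 903
4: 464
5: _
6: _
7: _
8: _
9: _

5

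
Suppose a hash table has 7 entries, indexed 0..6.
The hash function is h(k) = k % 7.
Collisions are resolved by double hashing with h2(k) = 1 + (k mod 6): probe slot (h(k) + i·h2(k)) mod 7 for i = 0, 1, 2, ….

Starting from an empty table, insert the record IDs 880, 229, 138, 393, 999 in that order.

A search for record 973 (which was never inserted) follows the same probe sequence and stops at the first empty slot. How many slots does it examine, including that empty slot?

Insert 880: h=5, slot 5 empty -> index 5.
Insert 229: h=5, h2=2, slot 5 occupied -> index 0.
Insert 138: h=5, h2=1, slot 5 occupied -> index 6.
Insert 393: h=1, slot 1 empty -> index 1.
Insert 999: h=5, h2=4, slot 5 occupied -> index 2.
Table: [229, 393, 999, —, —, 880, 138]
Lookup 973: h=0, h2=2, probe 0,2,4 → slot 4 empty, not found.

3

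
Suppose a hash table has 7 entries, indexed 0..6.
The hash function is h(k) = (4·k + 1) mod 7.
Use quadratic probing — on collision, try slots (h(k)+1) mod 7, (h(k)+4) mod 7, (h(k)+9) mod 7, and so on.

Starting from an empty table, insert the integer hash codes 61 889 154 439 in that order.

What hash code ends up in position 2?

61: h=0 → slot 0
889: h=1 → slot 1
154: h=1, probe 1,2 → slot 2
439: h=0, probe 0,1,4 → slot 4
Table: [61, 889, 154, ∅, 439, ∅, ∅]

154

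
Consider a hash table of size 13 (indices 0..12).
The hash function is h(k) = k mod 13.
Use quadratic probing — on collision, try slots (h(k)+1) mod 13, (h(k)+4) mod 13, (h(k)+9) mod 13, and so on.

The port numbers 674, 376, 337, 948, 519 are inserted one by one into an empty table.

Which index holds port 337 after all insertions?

674: h=11 => slot 11
376: h=12 => slot 12
337: h=12, probe 12,0 => slot 0
948: h=12, probe 12,0,3 => slot 3
519: h=12, probe 12,0,3,8 => slot 8
Table: [337, -, -, 948, -, -, -, -, 519, -, -, 674, 376]

0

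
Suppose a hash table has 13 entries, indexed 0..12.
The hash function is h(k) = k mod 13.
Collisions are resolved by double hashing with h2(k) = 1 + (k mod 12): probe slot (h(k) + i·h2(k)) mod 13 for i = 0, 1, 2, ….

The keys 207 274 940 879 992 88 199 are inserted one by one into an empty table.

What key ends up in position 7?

207: h=12 => slot 12
274: h=1 => slot 1
940: h=4 => slot 4
879: h=8 => slot 8
992: h=4, h2=9, probe 4,0 => slot 0
88: h=10 => slot 10
199: h=4, h2=8, probe 4,12,7 => slot 7
Table: [992, 274, ., ., 940, ., ., 199, 879, ., 88, ., 207]

199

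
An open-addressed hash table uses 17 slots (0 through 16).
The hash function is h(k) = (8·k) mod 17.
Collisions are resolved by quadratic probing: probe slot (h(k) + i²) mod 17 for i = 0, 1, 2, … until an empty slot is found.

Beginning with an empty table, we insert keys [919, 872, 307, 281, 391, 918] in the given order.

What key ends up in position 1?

919: h=8 → slot 8
872: h=6 → slot 6
307: h=8, probe 8,9 → slot 9
281: h=4 → slot 4
391: h=0 → slot 0
918: h=0, probe 0,1 → slot 1
Table: [391, 918, _, _, 281, _, 872, _, 919, 307, _, _, _, _, _, _, _]

918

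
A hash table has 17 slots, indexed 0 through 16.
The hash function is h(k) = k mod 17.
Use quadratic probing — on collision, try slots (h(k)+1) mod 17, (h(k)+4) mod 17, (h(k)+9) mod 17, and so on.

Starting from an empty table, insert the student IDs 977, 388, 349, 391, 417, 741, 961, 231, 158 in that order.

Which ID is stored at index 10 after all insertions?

417

Insert 977: h=8, slot 8 empty -> index 8.
Insert 388: h=14, slot 14 empty -> index 14.
Insert 349: h=9, slot 9 empty -> index 9.
Insert 391: h=0, slot 0 empty -> index 0.
Insert 417: h=9, slot 9 occupied -> index 10.
Insert 741: h=10, slot 10 occupied -> index 11.
Insert 961: h=9, slots 9,10 occupied -> index 13.
Insert 231: h=10, slots 10,11,14 occupied -> index 2.
Insert 158: h=5, slot 5 empty -> index 5.
Table: [391, ., 231, ., ., 158, ., ., 977, 349, 417, 741, ., 961, 388, ., .]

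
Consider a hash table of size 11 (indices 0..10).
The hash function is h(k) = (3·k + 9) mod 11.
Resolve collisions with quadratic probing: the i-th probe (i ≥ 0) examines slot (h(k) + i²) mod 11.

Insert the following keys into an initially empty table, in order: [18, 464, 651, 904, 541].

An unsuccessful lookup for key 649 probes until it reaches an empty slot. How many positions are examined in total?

18: h=8 -> slot 8
464: h=4 -> slot 4
651: h=4, probe 4,5 -> slot 5
904: h=4, probe 4,5,8,2 -> slot 2
541: h=4, probe 4,5,8,2,9 -> slot 9
Table: [_, _, 904, _, 464, 651, _, _, 18, 541, _]
Lookup 649: h=9, probe 9,10 → slot 10 empty, not found.

2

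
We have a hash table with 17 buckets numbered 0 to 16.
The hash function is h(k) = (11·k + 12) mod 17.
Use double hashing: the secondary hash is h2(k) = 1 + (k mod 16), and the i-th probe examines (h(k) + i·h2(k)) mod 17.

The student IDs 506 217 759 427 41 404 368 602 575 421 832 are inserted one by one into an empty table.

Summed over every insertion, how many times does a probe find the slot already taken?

6

506 hashes to 2; slot 2 is free → place at 2.
217 hashes to 2, h2=10; 2 taken → place at 12.
759 hashes to 14; slot 14 is free → place at 14.
427 hashes to 0; slot 0 is free → place at 0.
41 hashes to 4; slot 4 is free → place at 4.
404 hashes to 2, h2=5; 2 taken → place at 7.
368 hashes to 14, h2=1; 14 taken → place at 15.
602 hashes to 4, h2=11; 4,15 taken → place at 9.
575 hashes to 13; slot 13 is free → place at 13.
421 hashes to 2, h2=6; 2 taken → place at 8.
832 hashes to 1; slot 1 is free → place at 1.
Table: [427, 832, 506, ∅, 41, ∅, ∅, 404, 421, 602, ∅, ∅, 217, 575, 759, 368, ∅]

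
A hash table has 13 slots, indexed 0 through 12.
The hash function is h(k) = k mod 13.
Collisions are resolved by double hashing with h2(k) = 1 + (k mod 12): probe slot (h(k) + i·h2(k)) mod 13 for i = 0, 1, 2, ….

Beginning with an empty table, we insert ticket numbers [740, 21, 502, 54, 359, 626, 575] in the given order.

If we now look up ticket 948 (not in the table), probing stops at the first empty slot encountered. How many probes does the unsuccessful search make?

2

740 hashes to 12; slot 12 is free -> place at 12.
21 hashes to 8; slot 8 is free -> place at 8.
502 hashes to 8, h2=11; 8 taken -> place at 6.
54 hashes to 2; slot 2 is free -> place at 2.
359 hashes to 8, h2=12; 8 taken -> place at 7.
626 hashes to 2, h2=3; 2 taken -> place at 5.
575 hashes to 3; slot 3 is free -> place at 3.
Table: [., ., 54, 575, ., 626, 502, 359, 21, ., ., ., 740]
Lookup 948: h=12, h2=1, probe 12,0 → slot 0 empty, not found.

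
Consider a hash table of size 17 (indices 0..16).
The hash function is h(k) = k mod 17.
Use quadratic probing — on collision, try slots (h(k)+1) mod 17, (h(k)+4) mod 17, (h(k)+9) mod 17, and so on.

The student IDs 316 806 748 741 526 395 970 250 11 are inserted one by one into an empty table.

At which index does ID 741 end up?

11

316: h=10 => slot 10
806: h=7 => slot 7
748: h=0 => slot 0
741: h=10, probe 10,11 => slot 11
526: h=16 => slot 16
395: h=4 => slot 4
970: h=1 => slot 1
250: h=12 => slot 12
11: h=11, probe 11,12,15 => slot 15
Table: [748, 970, ., ., 395, ., ., 806, ., ., 316, 741, 250, ., ., 11, 526]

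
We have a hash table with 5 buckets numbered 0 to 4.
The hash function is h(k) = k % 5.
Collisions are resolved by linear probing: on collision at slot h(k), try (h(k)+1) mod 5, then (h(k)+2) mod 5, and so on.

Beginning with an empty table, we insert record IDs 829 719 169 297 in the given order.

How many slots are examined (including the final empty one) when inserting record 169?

3

829: h=4 → slot 4
719: h=4, probe 4,0 → slot 0
169: h=4, probe 4,0,1 → slot 1
297: h=2 → slot 2
Table: [719, 169, 297, ., 829]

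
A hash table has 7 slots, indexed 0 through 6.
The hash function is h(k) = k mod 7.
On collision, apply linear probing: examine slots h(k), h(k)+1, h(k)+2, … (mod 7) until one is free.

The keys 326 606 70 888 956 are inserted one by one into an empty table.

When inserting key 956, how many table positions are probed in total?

5

326 hashes to 4; slot 4 is free -> place at 4.
606 hashes to 4; 4 taken -> place at 5.
70 hashes to 0; slot 0 is free -> place at 0.
888 hashes to 6; slot 6 is free -> place at 6.
956 hashes to 4; 4,5,6,0 taken -> place at 1.
Table: [70, 956, -, -, 326, 606, 888]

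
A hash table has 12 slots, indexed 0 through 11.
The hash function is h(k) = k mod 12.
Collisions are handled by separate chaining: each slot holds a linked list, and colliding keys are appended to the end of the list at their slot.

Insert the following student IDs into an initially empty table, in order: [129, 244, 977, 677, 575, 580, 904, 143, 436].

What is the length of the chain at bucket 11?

129 → bucket 9
244 → bucket 4
977 → bucket 5
677 → bucket 5 (collision)
575 → bucket 11
580 → bucket 4 (collision)
904 → bucket 4 (collision)
143 → bucket 11 (collision)
436 → bucket 4 (collision)
Final buckets:
0: .
1: .
2: .
3: .
4: 244 -> 580 -> 904 -> 436
5: 977 -> 677
6: .
7: .
8: .
9: 129
10: .
11: 575 -> 143

2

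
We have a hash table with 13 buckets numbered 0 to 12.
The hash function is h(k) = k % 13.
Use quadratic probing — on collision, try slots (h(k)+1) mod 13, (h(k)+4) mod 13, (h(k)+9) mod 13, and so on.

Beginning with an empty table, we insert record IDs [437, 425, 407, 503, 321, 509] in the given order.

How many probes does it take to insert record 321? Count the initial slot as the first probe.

437: h=8 => slot 8
425: h=9 => slot 9
407: h=4 => slot 4
503: h=9, probe 9,10 => slot 10
321: h=9, probe 9,10,0 => slot 0
509: h=2 => slot 2
Table: [321, ∅, 509, ∅, 407, ∅, ∅, ∅, 437, 425, 503, ∅, ∅]

3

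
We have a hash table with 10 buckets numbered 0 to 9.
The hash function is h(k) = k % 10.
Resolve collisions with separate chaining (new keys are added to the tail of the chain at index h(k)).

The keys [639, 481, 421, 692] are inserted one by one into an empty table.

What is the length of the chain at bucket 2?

1

639 -> bucket 9
481 -> bucket 1
421 -> bucket 1 (collision)
692 -> bucket 2
Final buckets:
0: _
1: 481 -> 421
2: 692
3: _
4: _
5: _
6: _
7: _
8: _
9: 639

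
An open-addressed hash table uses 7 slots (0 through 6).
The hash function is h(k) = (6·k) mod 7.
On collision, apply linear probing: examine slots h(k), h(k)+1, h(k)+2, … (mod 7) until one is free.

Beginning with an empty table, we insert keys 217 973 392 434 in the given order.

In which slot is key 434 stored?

217 hashes to 0; slot 0 is free -> place at 0.
973 hashes to 0; 0 taken -> place at 1.
392 hashes to 0; 0,1 taken -> place at 2.
434 hashes to 0; 0,1,2 taken -> place at 3.
Table: [217, 973, 392, 434, -, -, -]

3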